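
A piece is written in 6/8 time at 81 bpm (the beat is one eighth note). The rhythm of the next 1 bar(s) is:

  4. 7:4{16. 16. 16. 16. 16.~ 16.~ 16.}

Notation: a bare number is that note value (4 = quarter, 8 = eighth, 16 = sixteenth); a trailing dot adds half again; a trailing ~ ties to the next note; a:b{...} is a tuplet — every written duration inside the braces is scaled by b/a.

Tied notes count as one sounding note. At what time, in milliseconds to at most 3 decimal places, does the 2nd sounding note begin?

1. 0.0ms @ 0 + 2222.222ms (3)
2. 2222.222ms @ 3 + 317.46ms (3/7)
3. 2539.683ms @ 24/7 + 317.46ms (3/7)
4. 2857.143ms @ 27/7 + 317.46ms (3/7)
5. 3174.603ms @ 30/7 + 317.46ms (3/7)
6. 3492.063ms @ 33/7 + 952.381ms (9/7)

note 2 onset = 3b = 2222.222ms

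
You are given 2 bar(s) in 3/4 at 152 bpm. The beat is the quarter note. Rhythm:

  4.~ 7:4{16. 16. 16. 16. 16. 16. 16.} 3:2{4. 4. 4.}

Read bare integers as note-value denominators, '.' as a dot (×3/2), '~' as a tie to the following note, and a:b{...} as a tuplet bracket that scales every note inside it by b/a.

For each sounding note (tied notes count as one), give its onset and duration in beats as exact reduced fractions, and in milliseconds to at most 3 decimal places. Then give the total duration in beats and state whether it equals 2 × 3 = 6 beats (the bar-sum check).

1) 0.0ms=0b +676.692ms=12/7b
2) 676.692ms=12/7b +84.586ms=3/14b
3) 761.278ms=27/14b +84.586ms=3/14b
4) 845.865ms=15/7b +84.586ms=3/14b
5) 930.451ms=33/14b +84.586ms=3/14b
6) 1015.038ms=18/7b +84.586ms=3/14b
7) 1099.624ms=39/14b +84.586ms=3/14b
8) 1184.211ms=3b +394.737ms=1b
9) 1578.947ms=4b +394.737ms=1b
10) 1973.684ms=5b +394.737ms=1b
Σ=6b of 6 (152bpm 3/4) — PASS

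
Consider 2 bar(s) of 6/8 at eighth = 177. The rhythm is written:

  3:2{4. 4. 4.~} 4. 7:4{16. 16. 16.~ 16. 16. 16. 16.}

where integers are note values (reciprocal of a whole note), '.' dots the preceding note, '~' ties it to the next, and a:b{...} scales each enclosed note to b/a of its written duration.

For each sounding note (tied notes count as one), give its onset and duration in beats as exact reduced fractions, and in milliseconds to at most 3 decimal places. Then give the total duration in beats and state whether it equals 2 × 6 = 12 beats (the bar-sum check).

1) 0.0ms=0b +677.966ms=2b
2) 677.966ms=2b +677.966ms=2b
3) 1355.932ms=4b +1694.915ms=5b
4) 3050.847ms=9b +145.278ms=3/7b
5) 3196.126ms=66/7b +145.278ms=3/7b
6) 3341.404ms=69/7b +290.557ms=6/7b
7) 3631.961ms=75/7b +145.278ms=3/7b
8) 3777.24ms=78/7b +145.278ms=3/7b
9) 3922.518ms=81/7b +145.278ms=3/7b
Σ=12b of 12 (177bpm 6/8) — PASS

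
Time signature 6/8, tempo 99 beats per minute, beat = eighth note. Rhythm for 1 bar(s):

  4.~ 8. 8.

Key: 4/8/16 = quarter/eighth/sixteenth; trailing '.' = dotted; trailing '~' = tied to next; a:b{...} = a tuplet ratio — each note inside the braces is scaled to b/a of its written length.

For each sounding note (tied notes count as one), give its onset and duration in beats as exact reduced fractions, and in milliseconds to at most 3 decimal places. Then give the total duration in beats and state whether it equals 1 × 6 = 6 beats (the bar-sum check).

1) 0.0ms=0b +2727.273ms=9/2b
2) 2727.273ms=9/2b +909.091ms=3/2b
Σ=6b of 6 (99bpm 6/8) — PASS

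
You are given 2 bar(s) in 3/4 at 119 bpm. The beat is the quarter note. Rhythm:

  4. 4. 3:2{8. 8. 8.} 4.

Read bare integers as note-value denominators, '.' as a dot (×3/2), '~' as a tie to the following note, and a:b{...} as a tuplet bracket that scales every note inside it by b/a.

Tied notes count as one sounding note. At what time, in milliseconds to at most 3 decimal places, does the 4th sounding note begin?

1. 0.0ms @ 0 + 756.303ms (3/2)
2. 756.303ms @ 3/2 + 756.303ms (3/2)
3. 1512.605ms @ 3 + 252.101ms (1/2)
4. 1764.706ms @ 7/2 + 252.101ms (1/2)
5. 2016.807ms @ 4 + 252.101ms (1/2)
6. 2268.908ms @ 9/2 + 756.303ms (3/2)

note 4 onset = 7/2b = 1764.706ms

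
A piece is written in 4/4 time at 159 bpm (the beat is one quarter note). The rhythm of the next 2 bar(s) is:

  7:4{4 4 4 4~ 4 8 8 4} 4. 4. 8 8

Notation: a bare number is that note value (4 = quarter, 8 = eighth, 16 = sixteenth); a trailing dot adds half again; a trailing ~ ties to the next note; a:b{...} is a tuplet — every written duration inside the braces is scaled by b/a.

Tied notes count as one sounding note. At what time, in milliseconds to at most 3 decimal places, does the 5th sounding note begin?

1. 0.0ms @ 0 + 215.633ms (4/7)
2. 215.633ms @ 4/7 + 215.633ms (4/7)
3. 431.267ms @ 8/7 + 215.633ms (4/7)
4. 646.9ms @ 12/7 + 431.267ms (8/7)
5. 1078.167ms @ 20/7 + 107.817ms (2/7)
6. 1185.984ms @ 22/7 + 107.817ms (2/7)
7. 1293.801ms @ 24/7 + 215.633ms (4/7)
8. 1509.434ms @ 4 + 566.038ms (3/2)
9. 2075.472ms @ 11/2 + 566.038ms (3/2)
10. 2641.509ms @ 7 + 188.679ms (1/2)
11. 2830.189ms @ 15/2 + 188.679ms (1/2)

note 5 onset = 20/7b = 1078.167ms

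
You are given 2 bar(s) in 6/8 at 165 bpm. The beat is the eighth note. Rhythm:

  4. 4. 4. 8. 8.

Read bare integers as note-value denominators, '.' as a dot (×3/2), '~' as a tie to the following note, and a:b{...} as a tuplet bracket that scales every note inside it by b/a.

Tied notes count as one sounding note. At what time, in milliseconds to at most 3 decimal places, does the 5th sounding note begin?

1. 0.0ms @ 0 + 1090.909ms (3)
2. 1090.909ms @ 3 + 1090.909ms (3)
3. 2181.818ms @ 6 + 1090.909ms (3)
4. 3272.727ms @ 9 + 545.455ms (3/2)
5. 3818.182ms @ 21/2 + 545.455ms (3/2)

note 5 onset = 21/2b = 3818.182ms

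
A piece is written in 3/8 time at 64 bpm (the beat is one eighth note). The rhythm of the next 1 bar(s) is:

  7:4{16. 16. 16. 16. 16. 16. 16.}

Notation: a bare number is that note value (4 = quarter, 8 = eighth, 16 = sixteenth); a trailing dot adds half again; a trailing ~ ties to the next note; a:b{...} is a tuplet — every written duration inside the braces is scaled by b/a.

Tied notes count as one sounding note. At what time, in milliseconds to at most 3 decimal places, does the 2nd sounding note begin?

1. 0.0ms @ 0 + 401.786ms (3/7)
2. 401.786ms @ 3/7 + 401.786ms (3/7)
3. 803.571ms @ 6/7 + 401.786ms (3/7)
4. 1205.357ms @ 9/7 + 401.786ms (3/7)
5. 1607.143ms @ 12/7 + 401.786ms (3/7)
6. 2008.929ms @ 15/7 + 401.786ms (3/7)
7. 2410.714ms @ 18/7 + 401.786ms (3/7)

note 2 onset = 3/7b = 401.786ms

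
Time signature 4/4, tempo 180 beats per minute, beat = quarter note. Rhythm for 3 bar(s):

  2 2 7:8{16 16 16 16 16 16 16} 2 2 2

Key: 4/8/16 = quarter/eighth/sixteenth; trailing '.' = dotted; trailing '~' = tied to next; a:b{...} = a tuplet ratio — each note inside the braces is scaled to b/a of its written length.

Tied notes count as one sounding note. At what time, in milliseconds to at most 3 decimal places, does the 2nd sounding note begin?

1. 0.0ms @ 0 + 666.667ms (2)
2. 666.667ms @ 2 + 666.667ms (2)
3. 1333.333ms @ 4 + 95.238ms (2/7)
4. 1428.571ms @ 30/7 + 95.238ms (2/7)
5. 1523.81ms @ 32/7 + 95.238ms (2/7)
6. 1619.048ms @ 34/7 + 95.238ms (2/7)
7. 1714.286ms @ 36/7 + 95.238ms (2/7)
8. 1809.524ms @ 38/7 + 95.238ms (2/7)
9. 1904.762ms @ 40/7 + 95.238ms (2/7)
10. 2000.0ms @ 6 + 666.667ms (2)
11. 2666.667ms @ 8 + 666.667ms (2)
12. 3333.333ms @ 10 + 666.667ms (2)

note 2 onset = 2b = 666.667ms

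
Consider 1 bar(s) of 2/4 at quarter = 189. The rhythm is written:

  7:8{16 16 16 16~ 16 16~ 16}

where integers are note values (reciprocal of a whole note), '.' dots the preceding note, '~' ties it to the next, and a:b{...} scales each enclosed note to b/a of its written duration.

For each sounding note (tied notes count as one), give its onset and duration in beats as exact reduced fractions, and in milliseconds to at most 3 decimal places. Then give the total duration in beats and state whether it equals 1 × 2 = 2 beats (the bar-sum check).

1) 0.0ms=0b +90.703ms=2/7b
2) 90.703ms=2/7b +90.703ms=2/7b
3) 181.406ms=4/7b +90.703ms=2/7b
4) 272.109ms=6/7b +181.406ms=4/7b
5) 453.515ms=10/7b +181.406ms=4/7b
Σ=2b of 2 (189bpm 2/4) — PASS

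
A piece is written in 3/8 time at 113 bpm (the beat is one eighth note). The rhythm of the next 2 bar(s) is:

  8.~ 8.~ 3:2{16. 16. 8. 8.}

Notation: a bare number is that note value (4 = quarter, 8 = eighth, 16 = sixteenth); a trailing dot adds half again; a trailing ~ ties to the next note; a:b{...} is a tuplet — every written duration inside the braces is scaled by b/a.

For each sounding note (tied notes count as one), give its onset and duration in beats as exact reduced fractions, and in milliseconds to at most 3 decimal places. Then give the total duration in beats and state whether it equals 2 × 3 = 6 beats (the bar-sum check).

1) 0.0ms=0b +1858.407ms=7/2b
2) 1858.407ms=7/2b +265.487ms=1/2b
3) 2123.894ms=4b +530.973ms=1b
4) 2654.867ms=5b +530.973ms=1b
Σ=6b of 6 (113bpm 3/8) — PASS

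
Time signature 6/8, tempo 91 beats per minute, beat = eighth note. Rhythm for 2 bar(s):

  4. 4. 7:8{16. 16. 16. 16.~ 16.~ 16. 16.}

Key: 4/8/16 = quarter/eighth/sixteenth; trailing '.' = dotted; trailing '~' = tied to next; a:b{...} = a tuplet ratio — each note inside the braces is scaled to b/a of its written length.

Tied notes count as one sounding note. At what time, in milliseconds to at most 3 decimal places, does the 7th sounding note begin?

note 7 onset = 78/7b = 7346.939ms

1. 0.0ms @ 0 + 1978.022ms (3)
2. 1978.022ms @ 3 + 1978.022ms (3)
3. 3956.044ms @ 6 + 565.149ms (6/7)
4. 4521.193ms @ 48/7 + 565.149ms (6/7)
5. 5086.342ms @ 54/7 + 565.149ms (6/7)
6. 5651.491ms @ 60/7 + 1695.447ms (18/7)
7. 7346.939ms @ 78/7 + 565.149ms (6/7)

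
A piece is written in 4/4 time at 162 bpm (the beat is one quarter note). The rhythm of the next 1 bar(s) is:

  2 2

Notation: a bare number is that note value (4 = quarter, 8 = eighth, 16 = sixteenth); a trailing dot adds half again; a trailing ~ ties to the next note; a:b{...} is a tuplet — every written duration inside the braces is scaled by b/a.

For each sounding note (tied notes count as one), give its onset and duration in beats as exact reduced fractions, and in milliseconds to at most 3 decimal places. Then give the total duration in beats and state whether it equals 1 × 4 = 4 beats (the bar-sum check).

1) 0.0ms=0b +740.741ms=2b
2) 740.741ms=2b +740.741ms=2b
Σ=4b of 4 (162bpm 4/4) — PASS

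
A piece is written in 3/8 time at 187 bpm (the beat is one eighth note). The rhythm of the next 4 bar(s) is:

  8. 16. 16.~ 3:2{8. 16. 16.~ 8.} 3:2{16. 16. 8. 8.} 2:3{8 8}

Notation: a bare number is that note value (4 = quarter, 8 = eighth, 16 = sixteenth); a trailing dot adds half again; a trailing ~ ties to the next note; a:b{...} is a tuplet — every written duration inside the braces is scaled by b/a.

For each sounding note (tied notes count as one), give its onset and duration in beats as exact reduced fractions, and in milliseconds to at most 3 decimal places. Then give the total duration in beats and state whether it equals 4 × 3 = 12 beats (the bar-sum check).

1) 0.0ms=0b +481.283ms=3/2b
2) 481.283ms=3/2b +240.642ms=3/4b
3) 721.925ms=9/4b +561.497ms=7/4b
4) 1283.422ms=4b +160.428ms=1/2b
5) 1443.85ms=9/2b +481.283ms=3/2b
6) 1925.134ms=6b +160.428ms=1/2b
7) 2085.561ms=13/2b +160.428ms=1/2b
8) 2245.989ms=7b +320.856ms=1b
9) 2566.845ms=8b +320.856ms=1b
10) 2887.701ms=9b +481.283ms=3/2b
11) 3368.984ms=21/2b +481.283ms=3/2b
Σ=12b of 12 (187bpm 3/8) — PASS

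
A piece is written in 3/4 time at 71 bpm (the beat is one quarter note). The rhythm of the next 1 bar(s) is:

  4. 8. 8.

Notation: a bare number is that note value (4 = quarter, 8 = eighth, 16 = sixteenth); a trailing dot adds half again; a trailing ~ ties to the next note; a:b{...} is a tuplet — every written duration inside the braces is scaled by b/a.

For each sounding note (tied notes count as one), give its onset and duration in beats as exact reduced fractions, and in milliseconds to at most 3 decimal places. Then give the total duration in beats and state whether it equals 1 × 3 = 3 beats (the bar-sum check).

1) 0.0ms=0b +1267.606ms=3/2b
2) 1267.606ms=3/2b +633.803ms=3/4b
3) 1901.408ms=9/4b +633.803ms=3/4b
Σ=3b of 3 (71bpm 3/4) — PASS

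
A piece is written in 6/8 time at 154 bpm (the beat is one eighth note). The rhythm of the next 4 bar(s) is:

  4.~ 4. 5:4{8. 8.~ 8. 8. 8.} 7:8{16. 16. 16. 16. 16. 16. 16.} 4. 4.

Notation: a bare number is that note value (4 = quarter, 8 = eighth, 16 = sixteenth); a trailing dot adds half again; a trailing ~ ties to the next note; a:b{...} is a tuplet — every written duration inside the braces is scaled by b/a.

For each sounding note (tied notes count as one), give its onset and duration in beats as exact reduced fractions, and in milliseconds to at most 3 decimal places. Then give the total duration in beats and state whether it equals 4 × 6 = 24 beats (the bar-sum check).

1) 0.0ms=0b +2337.662ms=6b
2) 2337.662ms=6b +467.532ms=6/5b
3) 2805.195ms=36/5b +935.065ms=12/5b
4) 3740.26ms=48/5b +467.532ms=6/5b
5) 4207.792ms=54/5b +467.532ms=6/5b
6) 4675.325ms=12b +333.952ms=6/7b
7) 5009.276ms=90/7b +333.952ms=6/7b
8) 5343.228ms=96/7b +333.952ms=6/7b
9) 5677.18ms=102/7b +333.952ms=6/7b
10) 6011.132ms=108/7b +333.952ms=6/7b
11) 6345.083ms=114/7b +333.952ms=6/7b
12) 6679.035ms=120/7b +333.952ms=6/7b
13) 7012.987ms=18b +1168.831ms=3b
14) 8181.818ms=21b +1168.831ms=3b
Σ=24b of 24 (154bpm 6/8) — PASS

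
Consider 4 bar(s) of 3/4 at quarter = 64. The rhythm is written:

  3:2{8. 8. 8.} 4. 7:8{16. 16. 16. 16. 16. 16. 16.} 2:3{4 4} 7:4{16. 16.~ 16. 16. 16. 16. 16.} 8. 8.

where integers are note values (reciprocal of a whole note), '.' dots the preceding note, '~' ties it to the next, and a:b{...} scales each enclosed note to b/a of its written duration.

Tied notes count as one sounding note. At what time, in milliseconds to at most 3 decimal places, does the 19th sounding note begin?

note 19 onset = 72/7b = 9642.857ms

1. 0.0ms @ 0 + 468.75ms (1/2)
2. 468.75ms @ 1/2 + 468.75ms (1/2)
3. 937.5ms @ 1 + 468.75ms (1/2)
4. 1406.25ms @ 3/2 + 1406.25ms (3/2)
5. 2812.5ms @ 3 + 401.786ms (3/7)
6. 3214.286ms @ 24/7 + 401.786ms (3/7)
7. 3616.071ms @ 27/7 + 401.786ms (3/7)
8. 4017.857ms @ 30/7 + 401.786ms (3/7)
9. 4419.643ms @ 33/7 + 401.786ms (3/7)
10. 4821.429ms @ 36/7 + 401.786ms (3/7)
11. 5223.214ms @ 39/7 + 401.786ms (3/7)
12. 5625.0ms @ 6 + 1406.25ms (3/2)
13. 7031.25ms @ 15/2 + 1406.25ms (3/2)
14. 8437.5ms @ 9 + 200.893ms (3/14)
15. 8638.393ms @ 129/14 + 401.786ms (3/7)
16. 9040.179ms @ 135/14 + 200.893ms (3/14)
17. 9241.071ms @ 69/7 + 200.893ms (3/14)
18. 9441.964ms @ 141/14 + 200.893ms (3/14)
19. 9642.857ms @ 72/7 + 200.893ms (3/14)
20. 9843.75ms @ 21/2 + 703.125ms (3/4)
21. 10546.875ms @ 45/4 + 703.125ms (3/4)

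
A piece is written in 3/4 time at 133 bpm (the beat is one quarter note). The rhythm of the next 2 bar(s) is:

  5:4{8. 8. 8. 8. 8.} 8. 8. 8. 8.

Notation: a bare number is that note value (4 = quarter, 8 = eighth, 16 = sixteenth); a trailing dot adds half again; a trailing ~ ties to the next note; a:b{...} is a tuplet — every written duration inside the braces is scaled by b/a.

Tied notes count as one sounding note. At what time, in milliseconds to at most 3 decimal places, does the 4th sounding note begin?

1. 0.0ms @ 0 + 270.677ms (3/5)
2. 270.677ms @ 3/5 + 270.677ms (3/5)
3. 541.353ms @ 6/5 + 270.677ms (3/5)
4. 812.03ms @ 9/5 + 270.677ms (3/5)
5. 1082.707ms @ 12/5 + 270.677ms (3/5)
6. 1353.383ms @ 3 + 338.346ms (3/4)
7. 1691.729ms @ 15/4 + 338.346ms (3/4)
8. 2030.075ms @ 9/2 + 338.346ms (3/4)
9. 2368.421ms @ 21/4 + 338.346ms (3/4)

note 4 onset = 9/5b = 812.03ms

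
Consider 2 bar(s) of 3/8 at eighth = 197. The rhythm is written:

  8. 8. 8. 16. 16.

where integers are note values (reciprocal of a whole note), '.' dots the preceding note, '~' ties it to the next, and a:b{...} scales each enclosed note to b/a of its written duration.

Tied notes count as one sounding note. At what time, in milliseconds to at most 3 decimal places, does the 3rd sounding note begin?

1. 0.0ms @ 0 + 456.853ms (3/2)
2. 456.853ms @ 3/2 + 456.853ms (3/2)
3. 913.706ms @ 3 + 456.853ms (3/2)
4. 1370.558ms @ 9/2 + 228.426ms (3/4)
5. 1598.985ms @ 21/4 + 228.426ms (3/4)

note 3 onset = 3b = 913.706ms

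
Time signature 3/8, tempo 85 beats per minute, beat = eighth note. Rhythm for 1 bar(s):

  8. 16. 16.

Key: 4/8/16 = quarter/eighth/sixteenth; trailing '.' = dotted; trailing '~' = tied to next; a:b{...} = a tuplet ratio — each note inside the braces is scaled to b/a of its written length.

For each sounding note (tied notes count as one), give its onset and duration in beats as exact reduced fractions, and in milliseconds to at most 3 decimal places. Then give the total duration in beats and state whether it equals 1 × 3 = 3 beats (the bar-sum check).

1) 0.0ms=0b +1058.824ms=3/2b
2) 1058.824ms=3/2b +529.412ms=3/4b
3) 1588.235ms=9/4b +529.412ms=3/4b
Σ=3b of 3 (85bpm 3/8) — PASS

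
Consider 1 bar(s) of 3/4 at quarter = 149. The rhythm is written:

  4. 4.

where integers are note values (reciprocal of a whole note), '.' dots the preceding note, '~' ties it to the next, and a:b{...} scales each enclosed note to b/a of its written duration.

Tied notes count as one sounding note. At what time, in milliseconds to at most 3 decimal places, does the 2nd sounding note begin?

note 2 onset = 3/2b = 604.027ms

1. 0.0ms @ 0 + 604.027ms (3/2)
2. 604.027ms @ 3/2 + 604.027ms (3/2)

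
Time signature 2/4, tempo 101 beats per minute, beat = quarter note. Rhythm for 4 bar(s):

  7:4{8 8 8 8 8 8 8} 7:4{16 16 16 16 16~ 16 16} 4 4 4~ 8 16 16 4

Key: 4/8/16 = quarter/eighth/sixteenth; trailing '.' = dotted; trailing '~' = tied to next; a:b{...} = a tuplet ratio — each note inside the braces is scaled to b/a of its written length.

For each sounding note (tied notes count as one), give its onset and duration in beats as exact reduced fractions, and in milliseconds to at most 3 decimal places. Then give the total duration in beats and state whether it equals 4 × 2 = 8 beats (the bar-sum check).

1) 0.0ms=0b +169.731ms=2/7b
2) 169.731ms=2/7b +169.731ms=2/7b
3) 339.463ms=4/7b +169.731ms=2/7b
4) 509.194ms=6/7b +169.731ms=2/7b
5) 678.925ms=8/7b +169.731ms=2/7b
6) 848.656ms=10/7b +169.731ms=2/7b
7) 1018.388ms=12/7b +169.731ms=2/7b
8) 1188.119ms=2b +84.866ms=1/7b
9) 1272.984ms=15/7b +84.866ms=1/7b
10) 1357.85ms=16/7b +84.866ms=1/7b
11) 1442.716ms=17/7b +84.866ms=1/7b
12) 1527.581ms=18/7b +169.731ms=2/7b
13) 1697.313ms=20/7b +84.866ms=1/7b
14) 1782.178ms=3b +594.059ms=1b
15) 2376.238ms=4b +594.059ms=1b
16) 2970.297ms=5b +891.089ms=3/2b
17) 3861.386ms=13/2b +148.515ms=1/4b
18) 4009.901ms=27/4b +148.515ms=1/4b
19) 4158.416ms=7b +594.059ms=1b
Σ=8b of 8 (101bpm 2/4) — PASS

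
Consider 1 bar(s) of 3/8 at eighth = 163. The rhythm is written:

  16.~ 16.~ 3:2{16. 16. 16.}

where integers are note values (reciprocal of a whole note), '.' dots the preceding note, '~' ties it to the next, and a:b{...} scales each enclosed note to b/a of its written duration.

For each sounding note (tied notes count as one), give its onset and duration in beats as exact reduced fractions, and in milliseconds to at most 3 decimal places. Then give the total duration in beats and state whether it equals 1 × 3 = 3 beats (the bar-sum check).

1) 0.0ms=0b +736.196ms=2b
2) 736.196ms=2b +184.049ms=1/2b
3) 920.245ms=5/2b +184.049ms=1/2b
Σ=3b of 3 (163bpm 3/8) — PASS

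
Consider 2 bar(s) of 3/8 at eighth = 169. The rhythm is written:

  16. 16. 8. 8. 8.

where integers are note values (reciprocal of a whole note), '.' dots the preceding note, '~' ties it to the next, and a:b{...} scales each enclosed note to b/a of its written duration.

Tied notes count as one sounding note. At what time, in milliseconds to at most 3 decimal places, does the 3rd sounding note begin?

note 3 onset = 3/2b = 532.544ms

1. 0.0ms @ 0 + 266.272ms (3/4)
2. 266.272ms @ 3/4 + 266.272ms (3/4)
3. 532.544ms @ 3/2 + 532.544ms (3/2)
4. 1065.089ms @ 3 + 532.544ms (3/2)
5. 1597.633ms @ 9/2 + 532.544ms (3/2)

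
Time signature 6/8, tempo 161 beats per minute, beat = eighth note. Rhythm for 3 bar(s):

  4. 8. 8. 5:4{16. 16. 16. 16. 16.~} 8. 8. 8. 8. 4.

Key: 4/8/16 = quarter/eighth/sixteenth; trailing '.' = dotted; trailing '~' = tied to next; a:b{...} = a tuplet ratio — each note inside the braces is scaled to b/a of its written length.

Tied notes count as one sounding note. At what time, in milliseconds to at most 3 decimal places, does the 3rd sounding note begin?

note 3 onset = 9/2b = 1677.019ms

1. 0.0ms @ 0 + 1118.012ms (3)
2. 1118.012ms @ 3 + 559.006ms (3/2)
3. 1677.019ms @ 9/2 + 559.006ms (3/2)
4. 2236.025ms @ 6 + 223.602ms (3/5)
5. 2459.627ms @ 33/5 + 223.602ms (3/5)
6. 2683.23ms @ 36/5 + 223.602ms (3/5)
7. 2906.832ms @ 39/5 + 223.602ms (3/5)
8. 3130.435ms @ 42/5 + 782.609ms (21/10)
9. 3913.043ms @ 21/2 + 559.006ms (3/2)
10. 4472.05ms @ 12 + 559.006ms (3/2)
11. 5031.056ms @ 27/2 + 559.006ms (3/2)
12. 5590.062ms @ 15 + 1118.012ms (3)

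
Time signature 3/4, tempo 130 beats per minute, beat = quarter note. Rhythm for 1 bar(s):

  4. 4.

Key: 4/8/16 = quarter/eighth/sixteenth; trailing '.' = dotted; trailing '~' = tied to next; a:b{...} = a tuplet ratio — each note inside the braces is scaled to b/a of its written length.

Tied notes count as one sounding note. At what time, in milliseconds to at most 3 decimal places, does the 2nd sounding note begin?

note 2 onset = 3/2b = 692.308ms

1. 0.0ms @ 0 + 692.308ms (3/2)
2. 692.308ms @ 3/2 + 692.308ms (3/2)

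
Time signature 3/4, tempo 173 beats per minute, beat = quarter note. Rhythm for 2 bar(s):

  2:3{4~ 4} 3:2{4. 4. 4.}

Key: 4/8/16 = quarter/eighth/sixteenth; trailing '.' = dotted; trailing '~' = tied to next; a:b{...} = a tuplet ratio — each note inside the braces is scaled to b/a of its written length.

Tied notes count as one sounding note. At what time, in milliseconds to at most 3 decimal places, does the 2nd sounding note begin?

note 2 onset = 3b = 1040.462ms

1. 0.0ms @ 0 + 1040.462ms (3)
2. 1040.462ms @ 3 + 346.821ms (1)
3. 1387.283ms @ 4 + 346.821ms (1)
4. 1734.104ms @ 5 + 346.821ms (1)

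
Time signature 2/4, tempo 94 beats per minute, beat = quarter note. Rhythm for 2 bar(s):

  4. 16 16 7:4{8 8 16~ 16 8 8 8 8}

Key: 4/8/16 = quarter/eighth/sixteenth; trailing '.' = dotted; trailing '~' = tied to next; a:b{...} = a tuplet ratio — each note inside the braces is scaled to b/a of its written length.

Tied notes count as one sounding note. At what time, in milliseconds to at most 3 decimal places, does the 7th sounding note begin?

1. 0.0ms @ 0 + 957.447ms (3/2)
2. 957.447ms @ 3/2 + 159.574ms (1/4)
3. 1117.021ms @ 7/4 + 159.574ms (1/4)
4. 1276.596ms @ 2 + 182.371ms (2/7)
5. 1458.967ms @ 16/7 + 182.371ms (2/7)
6. 1641.337ms @ 18/7 + 182.371ms (2/7)
7. 1823.708ms @ 20/7 + 182.371ms (2/7)
8. 2006.079ms @ 22/7 + 182.371ms (2/7)
9. 2188.45ms @ 24/7 + 182.371ms (2/7)
10. 2370.821ms @ 26/7 + 182.371ms (2/7)

note 7 onset = 20/7b = 1823.708ms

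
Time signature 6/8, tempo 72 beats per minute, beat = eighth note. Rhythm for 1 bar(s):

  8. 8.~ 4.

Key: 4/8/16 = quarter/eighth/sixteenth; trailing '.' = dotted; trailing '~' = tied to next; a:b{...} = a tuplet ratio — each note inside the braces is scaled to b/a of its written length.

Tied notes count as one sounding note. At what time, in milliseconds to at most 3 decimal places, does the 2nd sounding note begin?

1. 0.0ms @ 0 + 1250.0ms (3/2)
2. 1250.0ms @ 3/2 + 3750.0ms (9/2)

note 2 onset = 3/2b = 1250.0ms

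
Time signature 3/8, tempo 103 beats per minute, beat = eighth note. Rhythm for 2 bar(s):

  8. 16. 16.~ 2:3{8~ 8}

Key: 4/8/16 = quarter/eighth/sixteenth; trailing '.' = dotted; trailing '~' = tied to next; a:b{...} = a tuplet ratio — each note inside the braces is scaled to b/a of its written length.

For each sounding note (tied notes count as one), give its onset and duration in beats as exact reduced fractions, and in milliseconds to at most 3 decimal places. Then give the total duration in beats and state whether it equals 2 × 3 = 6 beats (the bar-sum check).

1) 0.0ms=0b +873.786ms=3/2b
2) 873.786ms=3/2b +436.893ms=3/4b
3) 1310.68ms=9/4b +2184.466ms=15/4b
Σ=6b of 6 (103bpm 3/8) — PASS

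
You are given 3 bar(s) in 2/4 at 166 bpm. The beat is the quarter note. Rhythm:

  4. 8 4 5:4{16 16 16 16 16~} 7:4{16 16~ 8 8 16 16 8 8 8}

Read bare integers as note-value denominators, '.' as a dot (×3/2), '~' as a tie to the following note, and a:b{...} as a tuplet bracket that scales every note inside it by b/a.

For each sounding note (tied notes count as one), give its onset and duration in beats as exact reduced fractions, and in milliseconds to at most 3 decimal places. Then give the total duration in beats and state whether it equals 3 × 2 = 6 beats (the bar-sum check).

1) 0.0ms=0b +542.169ms=3/2b
2) 542.169ms=3/2b +180.723ms=1/2b
3) 722.892ms=2b +361.446ms=1b
4) 1084.337ms=3b +72.289ms=1/5b
5) 1156.627ms=16/5b +72.289ms=1/5b
6) 1228.916ms=17/5b +72.289ms=1/5b
7) 1301.205ms=18/5b +72.289ms=1/5b
8) 1373.494ms=19/5b +123.924ms=12/35b
9) 1497.418ms=29/7b +154.905ms=3/7b
10) 1652.324ms=32/7b +103.27ms=2/7b
11) 1755.594ms=34/7b +51.635ms=1/7b
12) 1807.229ms=5b +51.635ms=1/7b
13) 1858.864ms=36/7b +103.27ms=2/7b
14) 1962.134ms=38/7b +103.27ms=2/7b
15) 2065.404ms=40/7b +103.27ms=2/7b
Σ=6b of 6 (166bpm 2/4) — PASS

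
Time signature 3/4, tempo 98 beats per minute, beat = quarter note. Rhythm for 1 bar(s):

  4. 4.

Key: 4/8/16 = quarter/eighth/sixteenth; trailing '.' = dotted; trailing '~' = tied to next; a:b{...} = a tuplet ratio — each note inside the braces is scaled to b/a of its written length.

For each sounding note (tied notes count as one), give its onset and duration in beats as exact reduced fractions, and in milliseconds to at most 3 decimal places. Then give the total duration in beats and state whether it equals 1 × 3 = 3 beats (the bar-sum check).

1) 0.0ms=0b +918.367ms=3/2b
2) 918.367ms=3/2b +918.367ms=3/2b
Σ=3b of 3 (98bpm 3/4) — PASS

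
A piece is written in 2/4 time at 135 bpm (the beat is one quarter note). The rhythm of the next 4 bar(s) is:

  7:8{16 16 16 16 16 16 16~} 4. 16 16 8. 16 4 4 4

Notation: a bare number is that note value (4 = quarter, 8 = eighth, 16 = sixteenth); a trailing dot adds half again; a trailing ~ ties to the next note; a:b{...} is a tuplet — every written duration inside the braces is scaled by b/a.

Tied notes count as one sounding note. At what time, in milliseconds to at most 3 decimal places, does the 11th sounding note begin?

note 11 onset = 19/4b = 2111.111ms

1. 0.0ms @ 0 + 126.984ms (2/7)
2. 126.984ms @ 2/7 + 126.984ms (2/7)
3. 253.968ms @ 4/7 + 126.984ms (2/7)
4. 380.952ms @ 6/7 + 126.984ms (2/7)
5. 507.937ms @ 8/7 + 126.984ms (2/7)
6. 634.921ms @ 10/7 + 126.984ms (2/7)
7. 761.905ms @ 12/7 + 793.651ms (25/14)
8. 1555.556ms @ 7/2 + 111.111ms (1/4)
9. 1666.667ms @ 15/4 + 111.111ms (1/4)
10. 1777.778ms @ 4 + 333.333ms (3/4)
11. 2111.111ms @ 19/4 + 111.111ms (1/4)
12. 2222.222ms @ 5 + 444.444ms (1)
13. 2666.667ms @ 6 + 444.444ms (1)
14. 3111.111ms @ 7 + 444.444ms (1)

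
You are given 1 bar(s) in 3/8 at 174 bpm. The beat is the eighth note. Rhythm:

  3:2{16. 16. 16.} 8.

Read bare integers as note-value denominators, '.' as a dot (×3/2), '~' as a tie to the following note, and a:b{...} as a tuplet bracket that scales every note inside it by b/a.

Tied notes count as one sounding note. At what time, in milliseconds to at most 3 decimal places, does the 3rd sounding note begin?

1. 0.0ms @ 0 + 172.414ms (1/2)
2. 172.414ms @ 1/2 + 172.414ms (1/2)
3. 344.828ms @ 1 + 172.414ms (1/2)
4. 517.241ms @ 3/2 + 517.241ms (3/2)

note 3 onset = 1b = 344.828ms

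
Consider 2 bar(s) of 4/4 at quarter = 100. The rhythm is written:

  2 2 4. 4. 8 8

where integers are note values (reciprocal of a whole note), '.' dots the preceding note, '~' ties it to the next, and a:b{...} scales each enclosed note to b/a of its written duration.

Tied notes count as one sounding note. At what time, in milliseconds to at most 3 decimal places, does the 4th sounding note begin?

note 4 onset = 11/2b = 3300.0ms

1. 0.0ms @ 0 + 1200.0ms (2)
2. 1200.0ms @ 2 + 1200.0ms (2)
3. 2400.0ms @ 4 + 900.0ms (3/2)
4. 3300.0ms @ 11/2 + 900.0ms (3/2)
5. 4200.0ms @ 7 + 300.0ms (1/2)
6. 4500.0ms @ 15/2 + 300.0ms (1/2)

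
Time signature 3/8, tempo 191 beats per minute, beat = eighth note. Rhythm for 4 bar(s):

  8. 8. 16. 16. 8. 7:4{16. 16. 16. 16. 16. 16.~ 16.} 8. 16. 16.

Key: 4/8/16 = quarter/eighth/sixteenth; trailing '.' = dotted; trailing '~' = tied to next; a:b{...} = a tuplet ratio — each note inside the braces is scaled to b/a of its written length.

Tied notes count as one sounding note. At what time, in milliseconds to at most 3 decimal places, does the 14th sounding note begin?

1. 0.0ms @ 0 + 471.204ms (3/2)
2. 471.204ms @ 3/2 + 471.204ms (3/2)
3. 942.408ms @ 3 + 235.602ms (3/4)
4. 1178.01ms @ 15/4 + 235.602ms (3/4)
5. 1413.613ms @ 9/2 + 471.204ms (3/2)
6. 1884.817ms @ 6 + 134.63ms (3/7)
7. 2019.447ms @ 45/7 + 134.63ms (3/7)
8. 2154.076ms @ 48/7 + 134.63ms (3/7)
9. 2288.706ms @ 51/7 + 134.63ms (3/7)
10. 2423.336ms @ 54/7 + 134.63ms (3/7)
11. 2557.966ms @ 57/7 + 269.26ms (6/7)
12. 2827.225ms @ 9 + 471.204ms (3/2)
13. 3298.429ms @ 21/2 + 235.602ms (3/4)
14. 3534.031ms @ 45/4 + 235.602ms (3/4)

note 14 onset = 45/4b = 3534.031ms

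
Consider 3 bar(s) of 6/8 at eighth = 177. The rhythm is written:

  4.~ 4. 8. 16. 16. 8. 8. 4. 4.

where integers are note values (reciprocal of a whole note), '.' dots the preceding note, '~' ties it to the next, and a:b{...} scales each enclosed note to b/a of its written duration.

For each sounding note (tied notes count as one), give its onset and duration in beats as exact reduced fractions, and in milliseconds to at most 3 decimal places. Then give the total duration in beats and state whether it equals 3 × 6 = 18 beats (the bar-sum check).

1) 0.0ms=0b +2033.898ms=6b
2) 2033.898ms=6b +508.475ms=3/2b
3) 2542.373ms=15/2b +254.237ms=3/4b
4) 2796.61ms=33/4b +254.237ms=3/4b
5) 3050.847ms=9b +508.475ms=3/2b
6) 3559.322ms=21/2b +508.475ms=3/2b
7) 4067.797ms=12b +1016.949ms=3b
8) 5084.746ms=15b +1016.949ms=3b
Σ=18b of 18 (177bpm 6/8) — PASS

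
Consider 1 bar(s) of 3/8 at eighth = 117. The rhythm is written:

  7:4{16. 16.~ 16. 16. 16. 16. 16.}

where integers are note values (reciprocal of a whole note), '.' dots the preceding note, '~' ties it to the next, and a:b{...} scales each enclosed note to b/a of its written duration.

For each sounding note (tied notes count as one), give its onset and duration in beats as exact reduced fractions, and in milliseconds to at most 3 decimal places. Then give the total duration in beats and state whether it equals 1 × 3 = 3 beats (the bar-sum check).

1) 0.0ms=0b +219.78ms=3/7b
2) 219.78ms=3/7b +439.56ms=6/7b
3) 659.341ms=9/7b +219.78ms=3/7b
4) 879.121ms=12/7b +219.78ms=3/7b
5) 1098.901ms=15/7b +219.78ms=3/7b
6) 1318.681ms=18/7b +219.78ms=3/7b
Σ=3b of 3 (117bpm 3/8) — PASS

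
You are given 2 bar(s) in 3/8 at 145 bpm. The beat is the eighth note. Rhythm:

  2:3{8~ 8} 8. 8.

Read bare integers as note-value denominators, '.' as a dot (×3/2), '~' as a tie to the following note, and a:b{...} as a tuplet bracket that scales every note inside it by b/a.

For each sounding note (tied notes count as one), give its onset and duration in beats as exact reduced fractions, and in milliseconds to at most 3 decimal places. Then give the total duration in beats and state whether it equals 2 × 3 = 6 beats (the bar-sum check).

1) 0.0ms=0b +1241.379ms=3b
2) 1241.379ms=3b +620.69ms=3/2b
3) 1862.069ms=9/2b +620.69ms=3/2b
Σ=6b of 6 (145bpm 3/8) — PASS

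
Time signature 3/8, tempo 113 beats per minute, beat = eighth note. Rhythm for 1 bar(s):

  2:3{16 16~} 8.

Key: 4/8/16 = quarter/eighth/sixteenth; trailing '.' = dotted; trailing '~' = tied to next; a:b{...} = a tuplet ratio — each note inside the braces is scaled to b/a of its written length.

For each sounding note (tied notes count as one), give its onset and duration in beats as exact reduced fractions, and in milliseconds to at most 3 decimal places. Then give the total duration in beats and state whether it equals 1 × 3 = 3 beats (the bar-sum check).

1) 0.0ms=0b +398.23ms=3/4b
2) 398.23ms=3/4b +1194.69ms=9/4b
Σ=3b of 3 (113bpm 3/8) — PASS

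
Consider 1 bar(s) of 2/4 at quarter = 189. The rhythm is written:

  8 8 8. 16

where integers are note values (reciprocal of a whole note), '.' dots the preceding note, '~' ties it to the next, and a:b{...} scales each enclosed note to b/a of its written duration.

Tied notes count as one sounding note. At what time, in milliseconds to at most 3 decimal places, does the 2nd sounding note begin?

note 2 onset = 1/2b = 158.73ms

1. 0.0ms @ 0 + 158.73ms (1/2)
2. 158.73ms @ 1/2 + 158.73ms (1/2)
3. 317.46ms @ 1 + 238.095ms (3/4)
4. 555.556ms @ 7/4 + 79.365ms (1/4)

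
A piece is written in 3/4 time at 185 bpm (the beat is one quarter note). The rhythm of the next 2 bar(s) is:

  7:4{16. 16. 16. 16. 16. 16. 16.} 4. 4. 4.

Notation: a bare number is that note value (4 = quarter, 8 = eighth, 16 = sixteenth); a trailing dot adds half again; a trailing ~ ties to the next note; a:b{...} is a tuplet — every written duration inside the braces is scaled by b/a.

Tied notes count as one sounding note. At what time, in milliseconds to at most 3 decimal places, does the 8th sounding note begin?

note 8 onset = 3/2b = 486.486ms

1. 0.0ms @ 0 + 69.498ms (3/14)
2. 69.498ms @ 3/14 + 69.498ms (3/14)
3. 138.996ms @ 3/7 + 69.498ms (3/14)
4. 208.494ms @ 9/14 + 69.498ms (3/14)
5. 277.992ms @ 6/7 + 69.498ms (3/14)
6. 347.49ms @ 15/14 + 69.498ms (3/14)
7. 416.988ms @ 9/7 + 69.498ms (3/14)
8. 486.486ms @ 3/2 + 486.486ms (3/2)
9. 972.973ms @ 3 + 486.486ms (3/2)
10. 1459.459ms @ 9/2 + 486.486ms (3/2)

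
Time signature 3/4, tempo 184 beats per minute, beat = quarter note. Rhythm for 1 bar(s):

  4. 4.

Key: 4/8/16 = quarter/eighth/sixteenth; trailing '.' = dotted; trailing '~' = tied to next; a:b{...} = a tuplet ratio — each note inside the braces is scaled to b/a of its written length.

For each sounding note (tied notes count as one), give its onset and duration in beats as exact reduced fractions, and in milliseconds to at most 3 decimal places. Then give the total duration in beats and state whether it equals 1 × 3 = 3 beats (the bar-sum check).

1) 0.0ms=0b +489.13ms=3/2b
2) 489.13ms=3/2b +489.13ms=3/2b
Σ=3b of 3 (184bpm 3/4) — PASS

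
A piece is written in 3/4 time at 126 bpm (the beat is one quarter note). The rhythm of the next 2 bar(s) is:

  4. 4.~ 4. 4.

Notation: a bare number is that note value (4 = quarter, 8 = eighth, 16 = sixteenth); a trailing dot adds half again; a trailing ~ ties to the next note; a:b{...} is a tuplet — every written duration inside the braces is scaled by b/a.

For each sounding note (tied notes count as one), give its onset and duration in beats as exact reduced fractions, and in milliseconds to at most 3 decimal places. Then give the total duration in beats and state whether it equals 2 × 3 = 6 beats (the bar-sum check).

1) 0.0ms=0b +714.286ms=3/2b
2) 714.286ms=3/2b +1428.571ms=3b
3) 2142.857ms=9/2b +714.286ms=3/2b
Σ=6b of 6 (126bpm 3/4) — PASS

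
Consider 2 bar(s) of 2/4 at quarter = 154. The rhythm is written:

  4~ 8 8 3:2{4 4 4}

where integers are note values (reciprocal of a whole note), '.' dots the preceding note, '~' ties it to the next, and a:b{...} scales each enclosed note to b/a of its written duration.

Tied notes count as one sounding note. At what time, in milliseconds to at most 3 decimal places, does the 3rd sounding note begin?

1. 0.0ms @ 0 + 584.416ms (3/2)
2. 584.416ms @ 3/2 + 194.805ms (1/2)
3. 779.221ms @ 2 + 259.74ms (2/3)
4. 1038.961ms @ 8/3 + 259.74ms (2/3)
5. 1298.701ms @ 10/3 + 259.74ms (2/3)

note 3 onset = 2b = 779.221ms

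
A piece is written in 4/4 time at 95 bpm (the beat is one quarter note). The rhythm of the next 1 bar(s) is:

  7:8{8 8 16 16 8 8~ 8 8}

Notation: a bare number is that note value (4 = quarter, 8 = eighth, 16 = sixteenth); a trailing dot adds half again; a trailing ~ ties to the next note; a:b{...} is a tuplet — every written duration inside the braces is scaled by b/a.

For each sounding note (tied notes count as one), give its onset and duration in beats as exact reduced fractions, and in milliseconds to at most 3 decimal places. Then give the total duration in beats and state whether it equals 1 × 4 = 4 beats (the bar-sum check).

1) 0.0ms=0b +360.902ms=4/7b
2) 360.902ms=4/7b +360.902ms=4/7b
3) 721.805ms=8/7b +180.451ms=2/7b
4) 902.256ms=10/7b +180.451ms=2/7b
5) 1082.707ms=12/7b +360.902ms=4/7b
6) 1443.609ms=16/7b +721.805ms=8/7b
7) 2165.414ms=24/7b +360.902ms=4/7b
Σ=4b of 4 (95bpm 4/4) — PASS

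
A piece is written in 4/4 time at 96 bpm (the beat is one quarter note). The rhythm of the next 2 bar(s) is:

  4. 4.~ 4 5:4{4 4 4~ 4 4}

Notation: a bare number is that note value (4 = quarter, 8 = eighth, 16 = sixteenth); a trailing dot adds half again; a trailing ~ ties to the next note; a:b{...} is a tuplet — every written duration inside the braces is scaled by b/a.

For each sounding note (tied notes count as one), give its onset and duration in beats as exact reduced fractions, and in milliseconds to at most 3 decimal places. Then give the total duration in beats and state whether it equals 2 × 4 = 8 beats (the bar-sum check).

1) 0.0ms=0b +937.5ms=3/2b
2) 937.5ms=3/2b +1562.5ms=5/2b
3) 2500.0ms=4b +500.0ms=4/5b
4) 3000.0ms=24/5b +500.0ms=4/5b
5) 3500.0ms=28/5b +1000.0ms=8/5b
6) 4500.0ms=36/5b +500.0ms=4/5b
Σ=8b of 8 (96bpm 4/4) — PASS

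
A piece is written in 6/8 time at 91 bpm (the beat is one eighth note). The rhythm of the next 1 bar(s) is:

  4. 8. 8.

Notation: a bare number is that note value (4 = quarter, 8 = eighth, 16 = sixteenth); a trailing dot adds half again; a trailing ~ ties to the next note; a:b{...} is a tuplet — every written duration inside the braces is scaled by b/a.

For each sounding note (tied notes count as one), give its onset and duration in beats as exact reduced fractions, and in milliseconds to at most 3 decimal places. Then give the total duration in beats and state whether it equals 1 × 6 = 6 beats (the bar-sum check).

1) 0.0ms=0b +1978.022ms=3b
2) 1978.022ms=3b +989.011ms=3/2b
3) 2967.033ms=9/2b +989.011ms=3/2b
Σ=6b of 6 (91bpm 6/8) — PASS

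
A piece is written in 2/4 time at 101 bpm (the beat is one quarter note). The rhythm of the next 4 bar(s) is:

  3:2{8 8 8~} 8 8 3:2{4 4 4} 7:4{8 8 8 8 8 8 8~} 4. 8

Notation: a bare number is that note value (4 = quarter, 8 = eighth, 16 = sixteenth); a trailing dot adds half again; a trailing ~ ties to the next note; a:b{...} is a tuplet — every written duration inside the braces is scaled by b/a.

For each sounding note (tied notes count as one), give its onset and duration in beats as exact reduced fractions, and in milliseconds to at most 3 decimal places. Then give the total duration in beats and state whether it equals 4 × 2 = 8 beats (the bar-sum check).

1) 0.0ms=0b +198.02ms=1/3b
2) 198.02ms=1/3b +198.02ms=1/3b
3) 396.04ms=2/3b +495.05ms=5/6b
4) 891.089ms=3/2b +297.03ms=1/2b
5) 1188.119ms=2b +396.04ms=2/3b
6) 1584.158ms=8/3b +396.04ms=2/3b
7) 1980.198ms=10/3b +396.04ms=2/3b
8) 2376.238ms=4b +169.731ms=2/7b
9) 2545.969ms=30/7b +169.731ms=2/7b
10) 2715.7ms=32/7b +169.731ms=2/7b
11) 2885.431ms=34/7b +169.731ms=2/7b
12) 3055.163ms=36/7b +169.731ms=2/7b
13) 3224.894ms=38/7b +169.731ms=2/7b
14) 3394.625ms=40/7b +1060.82ms=25/14b
15) 4455.446ms=15/2b +297.03ms=1/2b
Σ=8b of 8 (101bpm 2/4) — PASS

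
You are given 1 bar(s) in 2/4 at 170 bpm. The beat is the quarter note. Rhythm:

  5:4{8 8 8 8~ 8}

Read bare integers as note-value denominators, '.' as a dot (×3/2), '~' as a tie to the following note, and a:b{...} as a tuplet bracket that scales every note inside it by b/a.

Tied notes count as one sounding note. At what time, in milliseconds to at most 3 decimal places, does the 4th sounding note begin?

note 4 onset = 6/5b = 423.529ms

1. 0.0ms @ 0 + 141.176ms (2/5)
2. 141.176ms @ 2/5 + 141.176ms (2/5)
3. 282.353ms @ 4/5 + 141.176ms (2/5)
4. 423.529ms @ 6/5 + 282.353ms (4/5)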